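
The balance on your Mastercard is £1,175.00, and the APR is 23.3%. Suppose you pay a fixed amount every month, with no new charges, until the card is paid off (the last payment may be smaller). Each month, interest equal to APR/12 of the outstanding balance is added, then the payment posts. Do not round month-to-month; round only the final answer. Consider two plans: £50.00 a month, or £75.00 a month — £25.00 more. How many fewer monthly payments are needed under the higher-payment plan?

13 fewer payments

Monthly rate r = 23.3%/12 = 1.94167% = 0.0194167.
At £50.00/mo: n = ⌈−ln(1 − rB₀/P)/ln(1+r)⌉ = 32 payments (last £34.41); total interest = total paid − £1,175.00 = £409.41.
At £75.00/mo: 19 payments (last £64.57); total interest £239.57.
Payments saved = 32 − 19 = 13.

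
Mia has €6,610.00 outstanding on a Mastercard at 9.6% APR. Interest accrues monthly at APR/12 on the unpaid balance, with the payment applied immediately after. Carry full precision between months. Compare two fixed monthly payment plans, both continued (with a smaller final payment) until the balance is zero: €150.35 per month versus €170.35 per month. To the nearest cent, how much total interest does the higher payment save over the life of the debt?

Monthly rate r = 9.6%/12 = 0.8% = 0.008.
At €150.35/mo: n = ⌈−ln(1 − rB₀/P)/ln(1+r)⌉ = 55 payments (last €59.39); total interest = total paid − €6,610.00 = €1,568.29.
At €170.35/mo: 47 payments (last €109.96); total interest €1,336.06.
Interest saved = €1,568.29 − €1,336.06 = €232.23.

€232.23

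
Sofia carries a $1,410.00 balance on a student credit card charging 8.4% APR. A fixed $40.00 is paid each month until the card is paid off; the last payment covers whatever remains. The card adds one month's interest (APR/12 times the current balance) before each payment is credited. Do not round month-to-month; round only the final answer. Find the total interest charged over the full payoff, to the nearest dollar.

$215

Monthly rate r = 8.4%/12 = 0.7% = 0.007.
Payoff takes n = ⌈−ln(1 − rB₀/P)/ln(1+r)⌉ = ⌈40.621⌉ = 41 payments; the last is $24.88.
Total paid = 40·$40.00 + $24.88 = $1,624.88.
Total interest = total paid − principal = $1,624.88 − $1,410.00 = $214.88.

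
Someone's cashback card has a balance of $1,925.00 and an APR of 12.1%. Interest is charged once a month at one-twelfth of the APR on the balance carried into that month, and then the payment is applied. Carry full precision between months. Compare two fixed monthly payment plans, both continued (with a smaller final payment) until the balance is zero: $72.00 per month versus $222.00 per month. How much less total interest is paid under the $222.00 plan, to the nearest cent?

Monthly rate r = 12.1%/12 = 1.00833% = 0.0100833.
At $72.00/mo: n = ⌈−ln(1 − rB₀/P)/ln(1+r)⌉ = 32 payments (last $22.54); total interest = total paid − $1,925.00 = $329.54.
At $222.00/mo: 10 payments (last $26.66); total interest $99.66.
Interest saved = $329.54 − $99.66 = $229.88.

$229.88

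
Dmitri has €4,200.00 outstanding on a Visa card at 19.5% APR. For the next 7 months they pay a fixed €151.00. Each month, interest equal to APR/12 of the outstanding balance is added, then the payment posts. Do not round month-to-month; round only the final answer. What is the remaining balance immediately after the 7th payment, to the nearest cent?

€3,591.73

Monthly rate r = 19.5%/12 = 1.625% = 0.01625.
Each month: B ← B·(1+r) − €151.00.
Month 1: interest €68.25; balance after payment €4,117.25.
Month 2: interest €66.91; balance after payment €4,033.16.
Month 3: interest €65.54; balance after payment €3,947.69.
Month 4: interest €64.15; balance after payment €3,860.84.
Month 5: interest €62.74; balance after payment €3,772.58.
Month 6: interest €61.30; balance after payment €3,682.89.
Month 7: interest €59.85; balance after payment €3,591.73.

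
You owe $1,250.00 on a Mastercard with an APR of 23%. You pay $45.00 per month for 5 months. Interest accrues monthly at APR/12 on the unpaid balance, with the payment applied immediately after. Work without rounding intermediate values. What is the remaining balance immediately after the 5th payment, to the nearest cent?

Monthly rate r = 23%/12 = 1.91667% = 0.0191667.
Each month: B ← B·(1+r) − $45.00.
Month 1: interest $23.96; balance after payment $1,228.96.
Month 2: interest $23.56; balance after payment $1,207.51.
Month 3: interest $23.14; balance after payment $1,185.66.
Month 4: interest $22.73; balance after payment $1,163.38.
Month 5: interest $22.30; balance after payment $1,140.68.

$1,140.68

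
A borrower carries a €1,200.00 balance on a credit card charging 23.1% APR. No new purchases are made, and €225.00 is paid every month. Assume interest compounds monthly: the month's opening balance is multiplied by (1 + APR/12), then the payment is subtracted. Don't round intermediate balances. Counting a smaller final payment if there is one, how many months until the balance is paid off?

6 payments

Monthly rate r = 23.1%/12 = 1.925% = 0.01925.
Recurrence: B ← B·(1+r) − €225.00.
Month 1: interest €23.10; balance after payment €998.10.
Month 2: interest €19.21; balance after payment €792.31.
Month 3: interest €15.25; balance after payment €582.57.
Month 4: interest €11.21; balance after payment €368.78.
Month 5: interest €7.10; balance after payment €150.88.
Month 6: interest €2.90; balance after payment €0.00.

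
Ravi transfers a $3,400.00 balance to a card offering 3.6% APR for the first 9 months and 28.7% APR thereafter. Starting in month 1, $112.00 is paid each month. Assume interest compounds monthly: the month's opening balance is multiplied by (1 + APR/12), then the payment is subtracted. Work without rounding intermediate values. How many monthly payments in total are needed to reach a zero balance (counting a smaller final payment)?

Promo months 1–9 at r₀ = 3.6%/12 = 0.003; months 10+ at r₁ = 28.7%/12 = 0.0239167.
After month 9: iterate B ← B·(1+r₀) − $112.00 for 9 months → $2,472.73.
Then at r₁ with $112.00/mo: n₂ = −ln(1 − r₁·B/P)/ln(1+r₁) ≈ 31.77 → 32 more payments.

41 payments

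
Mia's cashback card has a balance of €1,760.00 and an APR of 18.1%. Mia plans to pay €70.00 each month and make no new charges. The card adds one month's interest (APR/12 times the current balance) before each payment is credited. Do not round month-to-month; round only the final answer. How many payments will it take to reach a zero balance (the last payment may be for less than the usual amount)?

Monthly rate r = 18.1%/12 = 1.50833% = 0.0150833.
Recurrence: B ← B·(1+r) − €70.00.
Month 1: interest €26.55; balance after payment €1,716.55.
Month 2: interest €25.89; balance after payment €1,672.44.
Closed form: n = −ln(1 − rB₀/P)/ln(1+r) = −ln(0.62076)/ln(1.01508) ≈ 31.849, so the balance reaches zero during payment 32.

32 payments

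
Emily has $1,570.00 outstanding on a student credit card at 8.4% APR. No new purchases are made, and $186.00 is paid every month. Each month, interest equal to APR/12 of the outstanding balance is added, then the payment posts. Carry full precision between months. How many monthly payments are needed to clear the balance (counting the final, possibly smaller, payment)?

9 months

Monthly rate r = 8.4%/12 = 0.7% = 0.007.
Recurrence: B ← B·(1+r) − $186.00.
Month 1: interest $10.99; balance after payment $1,394.99.
Month 2: interest $9.76; balance after payment $1,218.75.
Closed form: n = −ln(1 − rB₀/P)/ln(1+r) = −ln(0.94091)/ln(1.007) ≈ 8.731, so the balance reaches zero during payment 9.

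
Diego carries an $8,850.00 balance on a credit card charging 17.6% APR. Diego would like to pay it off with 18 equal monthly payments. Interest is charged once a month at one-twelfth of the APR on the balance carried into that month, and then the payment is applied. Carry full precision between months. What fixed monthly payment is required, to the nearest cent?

$563.00

Monthly rate r = 17.6%/12 = 1.46667% = 0.0146667.
Level-payment amortization: P = B₀·r / (1 − (1+r)^(−n)) = 8850.00·0.0146667 / (1 − 1.01467^(−18)).
Denominator 1 − (1+r)^(−18) = 0.230552631.
P = 129.8 / 0.230552631 ≈ 563.00.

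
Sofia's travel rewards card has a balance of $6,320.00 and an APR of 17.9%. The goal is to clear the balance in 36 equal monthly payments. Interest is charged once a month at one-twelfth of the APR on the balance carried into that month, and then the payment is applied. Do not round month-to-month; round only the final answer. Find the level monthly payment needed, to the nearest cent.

Monthly rate r = 17.9%/12 = 1.49167% = 0.0149167.
Level-payment amortization: P = B₀·r / (1 − (1+r)^(−n)) = 6320.00·0.0149167 / (1 − 1.01492^(−36)).
Denominator 1 − (1+r)^(−36) = 0.413178306.
P = 94.2733 / 0.413178306 ≈ 228.17.

$228.17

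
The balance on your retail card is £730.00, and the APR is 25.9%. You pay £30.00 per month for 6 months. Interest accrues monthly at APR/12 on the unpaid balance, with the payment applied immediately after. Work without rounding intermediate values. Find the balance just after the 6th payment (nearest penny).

£639.79

Monthly rate r = 25.9%/12 = 2.15833% = 0.0215833.
Each month: B ← B·(1+r) − £30.00.
Month 1: interest £15.76; balance after payment £715.76.
Month 2: interest £15.45; balance after payment £701.20.
Month 3: interest £15.13; balance after payment £686.34.
Month 4: interest £14.81; balance after payment £671.15.
Month 5: interest £14.49; balance after payment £655.64.
Month 6: interest £14.15; balance after payment £639.79.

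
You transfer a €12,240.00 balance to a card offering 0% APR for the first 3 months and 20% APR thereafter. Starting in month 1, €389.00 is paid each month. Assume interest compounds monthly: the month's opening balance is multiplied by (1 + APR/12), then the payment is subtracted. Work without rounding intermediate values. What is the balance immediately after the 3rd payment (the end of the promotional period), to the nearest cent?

€11,073.00

Promo months 1–3 at r₀ = 0%/12 = 0; months 4+ at r₁ = 20%/12 = 0.0166667.
After month 3 (no interest yet): B = €12,240.00 − 3·€389.00 = €11,073.00.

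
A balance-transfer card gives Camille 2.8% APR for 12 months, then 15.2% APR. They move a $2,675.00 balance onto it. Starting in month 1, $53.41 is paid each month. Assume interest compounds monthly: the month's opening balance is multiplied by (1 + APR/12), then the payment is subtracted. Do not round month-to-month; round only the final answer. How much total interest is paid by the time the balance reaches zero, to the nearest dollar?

$894

Promo months 1–12 at r₀ = 2.8%/12 = 0.00233333; months 13+ at r₁ = 15.2%/12 = 0.0126667.
After month 12: iterate B ← B·(1+r₀) − $53.41 for 12 months → $2,101.66.
Then at r₁ with $53.41/mo: n₂ = −ln(1 − r₁·B/P)/ln(1+r₁) ≈ 54.82 → 55 more payments.
Total paid = 66·$53.41 + $43.77 = $3,568.83; interest = $3,568.83 − $2,675.00 = $893.83.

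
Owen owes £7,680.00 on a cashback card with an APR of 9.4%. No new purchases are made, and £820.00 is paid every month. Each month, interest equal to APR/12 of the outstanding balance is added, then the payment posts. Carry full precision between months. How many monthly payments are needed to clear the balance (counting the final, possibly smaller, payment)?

10 payments

Monthly rate r = 9.4%/12 = 0.783333% = 0.00783333.
Recurrence: B ← B·(1+r) − £820.00.
Month 1: interest £60.16; balance after payment £6,920.16.
Month 2: interest £54.21; balance after payment £6,154.37.
Closed form: n = −ln(1 − rB₀/P)/ln(1+r) = −ln(0.92663)/ln(1.00783) ≈ 9.765, so the balance reaches zero during payment 10.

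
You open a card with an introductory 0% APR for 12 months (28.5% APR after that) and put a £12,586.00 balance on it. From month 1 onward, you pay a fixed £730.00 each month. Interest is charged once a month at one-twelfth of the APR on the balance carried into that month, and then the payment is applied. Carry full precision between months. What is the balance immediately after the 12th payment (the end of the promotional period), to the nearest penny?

Promo months 1–12 at r₀ = 0%/12 = 0; months 13+ at r₁ = 28.5%/12 = 0.02375.
After month 12 (no interest yet): B = £12,586.00 − 12·£730.00 = £3,826.00.

£3,826.00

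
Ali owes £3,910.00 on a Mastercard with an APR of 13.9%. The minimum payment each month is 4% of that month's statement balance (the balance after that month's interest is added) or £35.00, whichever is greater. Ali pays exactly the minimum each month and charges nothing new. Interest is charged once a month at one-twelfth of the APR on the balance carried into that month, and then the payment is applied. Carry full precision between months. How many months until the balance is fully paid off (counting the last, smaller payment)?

81 months

Monthly rate r = 13.9%/12 = 1.15833% = 0.0115833.
While 4% of the post-interest balance exceeds £35.00, each month B ← (B·(1+r))·(1 − 0.04), i.e. B shrinks by the factor (1+r)·0.96 = 0.97112.
This holds for months 1–52. Entering month 53 the balance is £851.86; 4% of the post-interest balance is now below £35.00, so the flat £35.00 minimum applies from here.
From month 53 a fixed £35.00 at rate r clears £851.86 in 29 more payments. Total: 52 + 29 = 81 months.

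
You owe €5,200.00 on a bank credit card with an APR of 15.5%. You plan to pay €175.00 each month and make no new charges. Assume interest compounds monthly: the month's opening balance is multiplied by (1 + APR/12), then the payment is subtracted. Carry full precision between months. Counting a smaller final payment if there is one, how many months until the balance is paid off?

38 payments

Monthly rate r = 15.5%/12 = 1.29167% = 0.0129167.
Recurrence: B ← B·(1+r) − €175.00.
Month 1: interest €67.17; balance after payment €5,092.17.
Month 2: interest €65.77; balance after payment €4,982.94.
Closed form: n = −ln(1 − rB₀/P)/ln(1+r) = −ln(0.61619)/ln(1.01292) ≈ 37.728, so the balance reaches zero during payment 38.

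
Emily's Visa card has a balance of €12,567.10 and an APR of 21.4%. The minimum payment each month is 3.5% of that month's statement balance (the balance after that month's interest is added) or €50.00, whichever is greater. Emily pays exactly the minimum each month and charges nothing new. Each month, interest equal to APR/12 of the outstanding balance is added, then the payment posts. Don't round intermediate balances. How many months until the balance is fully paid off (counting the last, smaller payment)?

Monthly rate r = 21.4%/12 = 1.78333% = 0.0178333.
While 3.5% of the post-interest balance exceeds €50.00, each month B ← (B·(1+r))·(1 − 0.035), i.e. B shrinks by the factor (1+r)·0.965 = 0.98221.
This holds for months 1–123. Entering month 124 the balance is €1,381.42; 3.5% of the post-interest balance is now below €50.00, so the flat €50.00 minimum applies from here.
From month 124 a fixed €50.00 at rate r clears €1,381.42 in 39 more payments. Total: 123 + 39 = 162 months.

162 months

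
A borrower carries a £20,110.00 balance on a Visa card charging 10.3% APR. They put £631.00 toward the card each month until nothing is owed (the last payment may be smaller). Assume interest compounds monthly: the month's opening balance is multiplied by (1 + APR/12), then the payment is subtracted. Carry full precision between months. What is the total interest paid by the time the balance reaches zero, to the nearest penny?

£3,485.65

Monthly rate r = 10.3%/12 = 0.858333% = 0.00858333.
Payoff takes n = ⌈−ln(1 − rB₀/P)/ln(1+r)⌉ = ⌈37.393⌉ = 38 payments; the last is £248.65.
Total paid = 37·£631.00 + £248.65 = £23,595.65.
Total interest = total paid − principal = £23,595.65 − £20,110.00 = £3,485.65.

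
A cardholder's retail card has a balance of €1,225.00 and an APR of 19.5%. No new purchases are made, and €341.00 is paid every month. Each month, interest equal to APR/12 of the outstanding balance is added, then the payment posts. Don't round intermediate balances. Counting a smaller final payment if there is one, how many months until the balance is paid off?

Monthly rate r = 19.5%/12 = 1.625% = 0.01625.
Recurrence: B ← B·(1+r) − €341.00.
Month 1: interest €19.91; balance after payment €903.91.
Month 2: interest €14.69; balance after payment €577.59.
Month 3: interest €9.39; balance after payment €245.98.
Month 4: interest €4.00; balance after payment €0.00.

4 payments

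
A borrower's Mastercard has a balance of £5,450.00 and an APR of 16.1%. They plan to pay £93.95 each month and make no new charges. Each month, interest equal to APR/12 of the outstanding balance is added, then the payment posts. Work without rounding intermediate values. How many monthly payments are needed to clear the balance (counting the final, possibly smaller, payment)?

114 months

Monthly rate r = 16.1%/12 = 1.34167% = 0.0134167.
Recurrence: B ← B·(1+r) − £93.95.
Month 1: interest £73.12; balance after payment £5,429.17.
Month 2: interest £72.84; balance after payment £5,408.06.
Closed form: n = −ln(1 − rB₀/P)/ln(1+r) = −ln(0.2217)/ln(1.01342) ≈ 113.030, so the balance reaches zero during payment 114.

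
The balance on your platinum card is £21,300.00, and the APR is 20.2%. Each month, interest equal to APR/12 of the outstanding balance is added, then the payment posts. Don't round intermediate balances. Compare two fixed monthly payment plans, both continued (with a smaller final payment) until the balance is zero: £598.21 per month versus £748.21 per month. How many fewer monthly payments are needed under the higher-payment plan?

Monthly rate r = 20.2%/12 = 1.68333% = 0.0168333.
At £598.21/mo: n = ⌈−ln(1 − rB₀/P)/ln(1+r)⌉ = 55 payments (last £476.94); total interest = total paid − £21,300.00 = £11,480.28.
At £748.21/mo: 40 payments (last £62.03); total interest £7,942.22.
Payments saved = 55 − 40 = 15.

15 fewer payments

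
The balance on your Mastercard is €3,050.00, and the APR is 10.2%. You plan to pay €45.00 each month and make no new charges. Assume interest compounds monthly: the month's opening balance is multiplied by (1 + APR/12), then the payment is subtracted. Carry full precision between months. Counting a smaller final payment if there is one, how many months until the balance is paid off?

102 months

Monthly rate r = 10.2%/12 = 0.85% = 0.0085.
Recurrence: B ← B·(1+r) − €45.00.
Month 1: interest €25.92; balance after payment €3,030.93.
Month 2: interest €25.76; balance after payment €3,011.69.
Closed form: n = −ln(1 − rB₀/P)/ln(1+r) = −ln(0.42389)/ln(1.0085) ≈ 101.403, so the balance reaches zero during payment 102.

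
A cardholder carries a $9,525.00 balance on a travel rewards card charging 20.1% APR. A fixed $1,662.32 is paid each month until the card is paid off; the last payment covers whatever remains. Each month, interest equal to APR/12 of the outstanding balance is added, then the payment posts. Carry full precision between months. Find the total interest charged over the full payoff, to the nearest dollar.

$573

Monthly rate r = 20.1%/12 = 1.675% = 0.01675.
Payoff takes n = ⌈−ln(1 − rB₀/P)/ln(1+r)⌉ = ⌈6.074⌉ = 7 payments; the last is $124.28.
Total paid = 6·$1,662.32 + $124.28 = $10,098.20.
Total interest = total paid − principal = $10,098.20 − $9,525.00 = $573.20.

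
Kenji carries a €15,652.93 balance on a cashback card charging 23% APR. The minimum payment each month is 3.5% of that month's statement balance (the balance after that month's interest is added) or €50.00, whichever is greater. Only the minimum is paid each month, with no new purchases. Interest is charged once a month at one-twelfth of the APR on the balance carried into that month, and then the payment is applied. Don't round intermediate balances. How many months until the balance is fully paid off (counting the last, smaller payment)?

186 months

Monthly rate r = 23%/12 = 1.91667% = 0.0191667.
While 3.5% of the post-interest balance exceeds €50.00, each month B ← (B·(1+r))·(1 − 0.035), i.e. B shrinks by the factor (1+r)·0.965 = 0.9835.
This holds for months 1–145. Entering month 146 the balance is €1,401.56; 3.5% of the post-interest balance is now below €50.00, so the flat €50.00 minimum applies from here.
From month 146 a fixed €50.00 at rate r clears €1,401.56 in 41 more payments. Total: 145 + 41 = 186 months.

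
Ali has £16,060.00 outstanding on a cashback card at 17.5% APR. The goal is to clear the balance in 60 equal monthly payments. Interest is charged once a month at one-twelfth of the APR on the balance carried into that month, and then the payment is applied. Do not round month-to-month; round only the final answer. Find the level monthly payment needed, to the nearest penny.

Monthly rate r = 17.5%/12 = 1.45833% = 0.0145833.
Level-payment amortization: P = B₀·r / (1 − (1+r)^(−n)) = 16060.00·0.0145833 / (1 − 1.01458^(−60)).
Denominator 1 − (1+r)^(−60) = 0.580495552.
P = 234.208 / 0.580495552 ≈ 403.46.

£403.46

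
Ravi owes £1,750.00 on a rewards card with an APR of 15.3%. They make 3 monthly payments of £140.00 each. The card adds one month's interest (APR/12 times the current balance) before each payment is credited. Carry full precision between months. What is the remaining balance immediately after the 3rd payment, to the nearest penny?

£1,392.42

Monthly rate r = 15.3%/12 = 1.275% = 0.01275.
Each month: B ← B·(1+r) − £140.00.
Month 1: interest £22.31; balance after payment £1,632.31.
Month 2: interest £20.81; balance after payment £1,513.12.
Month 3: interest £19.29; balance after payment £1,392.42.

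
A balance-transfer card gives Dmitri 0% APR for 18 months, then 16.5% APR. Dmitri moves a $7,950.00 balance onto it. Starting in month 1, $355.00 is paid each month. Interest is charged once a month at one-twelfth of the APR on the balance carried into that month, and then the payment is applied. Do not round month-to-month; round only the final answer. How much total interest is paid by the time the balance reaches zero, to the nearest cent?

$60.75

Promo months 1–18 at r₀ = 0%/12 = 0; months 19+ at r₁ = 16.5%/12 = 0.01375.
After month 18 (no interest yet): B = $7,950.00 − 18·$355.00 = $1,560.00.
Then at r₁ with $355.00/mo: n₂ = −ln(1 − r₁·B/P)/ln(1+r₁) ≈ 4.56 → 5 more payments.
Total paid = 22·$355.00 + $200.75 = $8,010.75; interest = $8,010.75 − $7,950.00 = $60.75.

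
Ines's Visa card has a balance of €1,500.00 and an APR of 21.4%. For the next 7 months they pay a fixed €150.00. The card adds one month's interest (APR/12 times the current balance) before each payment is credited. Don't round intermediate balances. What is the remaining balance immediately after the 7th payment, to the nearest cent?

€589.70

Monthly rate r = 21.4%/12 = 1.78333% = 0.0178333.
Each month: B ← B·(1+r) − €150.00.
Month 1: interest €26.75; balance after payment €1,376.75.
Month 2: interest €24.55; balance after payment €1,251.30.
Month 3: interest €22.31; balance after payment €1,123.62.
Month 4: interest €20.04; balance after payment €993.65.
Month 5: interest €17.72; balance after payment €861.37.
Month 6: interest €15.36; balance after payment €726.74.
Month 7: interest €12.96; balance after payment €589.70.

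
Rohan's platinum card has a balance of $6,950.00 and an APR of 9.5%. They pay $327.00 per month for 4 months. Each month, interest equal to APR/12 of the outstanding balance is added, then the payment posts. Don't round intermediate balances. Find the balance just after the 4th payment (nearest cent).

Monthly rate r = 9.5%/12 = 0.791667% = 0.00791667.
Each month: B ← B·(1+r) − $327.00.
Month 1: interest $55.02; balance after payment $6,678.02.
Month 2: interest $52.87; balance after payment $6,403.89.
Month 3: interest $50.70; balance after payment $6,127.59.
Month 4: interest $48.51; balance after payment $5,849.10.

$5,849.10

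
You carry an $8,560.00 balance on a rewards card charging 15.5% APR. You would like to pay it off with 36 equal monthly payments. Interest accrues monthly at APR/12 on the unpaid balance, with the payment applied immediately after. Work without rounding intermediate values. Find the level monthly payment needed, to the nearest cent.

$298.84

Monthly rate r = 15.5%/12 = 1.29167% = 0.0129167.
Level-payment amortization: P = B₀·r / (1 − (1+r)^(−n)) = 8560.00·0.0129167 / (1 − 1.01292^(−36)).
Denominator 1 − (1+r)^(−36) = 0.369991827.
P = 110.567 / 0.369991827 ≈ 298.84.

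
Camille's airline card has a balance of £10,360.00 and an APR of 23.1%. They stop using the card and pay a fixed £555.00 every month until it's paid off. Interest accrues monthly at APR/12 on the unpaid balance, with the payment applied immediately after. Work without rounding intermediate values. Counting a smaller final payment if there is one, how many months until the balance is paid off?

24 payments

Monthly rate r = 23.1%/12 = 1.925% = 0.01925.
Recurrence: B ← B·(1+r) − £555.00.
Month 1: interest £199.43; balance after payment £10,004.43.
Month 2: interest £192.59; balance after payment £9,642.02.
Closed form: n = −ln(1 − rB₀/P)/ln(1+r) = −ln(0.64067)/ln(1.01925) ≈ 23.352, so the balance reaches zero during payment 24.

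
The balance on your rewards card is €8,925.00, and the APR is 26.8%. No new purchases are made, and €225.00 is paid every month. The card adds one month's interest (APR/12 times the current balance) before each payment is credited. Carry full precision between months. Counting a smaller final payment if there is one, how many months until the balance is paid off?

99 months

Monthly rate r = 26.8%/12 = 2.23333% = 0.0223333.
Recurrence: B ← B·(1+r) − €225.00.
Month 1: interest €199.32; balance after payment €8,899.33.
Month 2: interest €198.75; balance after payment €8,873.08.
Closed form: n = −ln(1 − rB₀/P)/ln(1+r) = −ln(0.11411)/ln(1.02233) ≈ 98.272, so the balance reaches zero during payment 99.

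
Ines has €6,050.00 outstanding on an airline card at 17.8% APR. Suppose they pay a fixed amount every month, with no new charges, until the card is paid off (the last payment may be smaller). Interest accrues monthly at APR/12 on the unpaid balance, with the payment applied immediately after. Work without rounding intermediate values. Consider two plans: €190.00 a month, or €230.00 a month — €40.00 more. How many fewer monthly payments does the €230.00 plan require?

10 fewer payments

Monthly rate r = 17.8%/12 = 1.48333% = 0.0148333.
At €190.00/mo: n = ⌈−ln(1 − rB₀/P)/ln(1+r)⌉ = 44 payments (last €79.37); total interest = total paid − €6,050.00 = €2,199.37.
At €230.00/mo: 34 payments (last €136.12); total interest €1,676.12.
Payments saved = 44 − 34 = 10.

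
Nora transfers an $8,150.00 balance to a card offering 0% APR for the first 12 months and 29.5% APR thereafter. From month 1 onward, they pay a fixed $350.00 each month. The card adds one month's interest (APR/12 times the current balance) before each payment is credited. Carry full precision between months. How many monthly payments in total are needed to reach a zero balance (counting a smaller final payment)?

26 months

Promo months 1–12 at r₀ = 0%/12 = 0; months 13+ at r₁ = 29.5%/12 = 0.0245833.
After month 12 (no interest yet): B = $8,150.00 − 12·$350.00 = $3,950.00.
Then at r₁ with $350.00/mo: n₂ = −ln(1 − r₁·B/P)/ln(1+r₁) ≈ 13.38 → 14 more payments.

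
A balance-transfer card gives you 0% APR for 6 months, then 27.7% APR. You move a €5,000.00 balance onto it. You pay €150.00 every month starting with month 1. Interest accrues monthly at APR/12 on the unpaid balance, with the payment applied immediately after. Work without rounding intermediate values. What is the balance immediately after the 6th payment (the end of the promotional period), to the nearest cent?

€4,100.00

Promo months 1–6 at r₀ = 0%/12 = 0; months 7+ at r₁ = 27.7%/12 = 0.0230833.
After month 6 (no interest yet): B = €5,000.00 − 6·€150.00 = €4,100.00.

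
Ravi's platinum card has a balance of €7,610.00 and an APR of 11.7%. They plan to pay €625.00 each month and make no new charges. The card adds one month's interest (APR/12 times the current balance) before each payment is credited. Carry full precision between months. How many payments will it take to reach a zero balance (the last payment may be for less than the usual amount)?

14 payments

Monthly rate r = 11.7%/12 = 0.975% = 0.00975.
Recurrence: B ← B·(1+r) − €625.00.
Month 1: interest €74.20; balance after payment €7,059.20.
Month 2: interest €68.83; balance after payment €6,503.02.
Closed form: n = −ln(1 − rB₀/P)/ln(1+r) = −ln(0.88128)/ln(1.00975) ≈ 13.025, so the balance reaches zero during payment 14.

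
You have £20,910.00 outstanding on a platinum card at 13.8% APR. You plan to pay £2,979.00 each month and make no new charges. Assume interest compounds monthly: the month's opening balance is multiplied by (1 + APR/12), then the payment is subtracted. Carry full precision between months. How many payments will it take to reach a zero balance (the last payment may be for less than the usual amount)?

Monthly rate r = 13.8%/12 = 1.15% = 0.0115.
Recurrence: B ← B·(1+r) − £2,979.00.
Month 1: interest £240.47; balance after payment £18,171.47.
Month 2: interest £208.97; balance after payment £15,401.44.
Closed form: n = −ln(1 − rB₀/P)/ln(1+r) = −ln(0.91928)/ln(1.0115) ≈ 7.361, so the balance reaches zero during payment 8.

8 months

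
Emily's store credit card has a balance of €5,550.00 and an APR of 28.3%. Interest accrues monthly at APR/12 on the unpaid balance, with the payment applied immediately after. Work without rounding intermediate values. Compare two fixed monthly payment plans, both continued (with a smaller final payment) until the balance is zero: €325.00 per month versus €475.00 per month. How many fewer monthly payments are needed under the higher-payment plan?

Monthly rate r = 28.3%/12 = 2.35833% = 0.0235833.
At €325.00/mo: n = ⌈−ln(1 − rB₀/P)/ln(1+r)⌉ = 23 payments (last €36.31); total interest = total paid − €5,550.00 = €1,636.31.
At €475.00/mo: 14 payments (last €394.53); total interest €1,019.53.
Payments saved = 23 − 14 = 9.

9 fewer payments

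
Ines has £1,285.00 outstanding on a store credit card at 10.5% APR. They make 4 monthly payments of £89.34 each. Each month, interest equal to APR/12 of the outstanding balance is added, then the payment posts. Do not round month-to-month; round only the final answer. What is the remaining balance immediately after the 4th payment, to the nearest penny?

Monthly rate r = 10.5%/12 = 0.875% = 0.00875.
Each month: B ← B·(1+r) − £89.34.
Month 1: interest £11.24; balance after payment £1,206.90.
Month 2: interest £10.56; balance after payment £1,128.12.
Month 3: interest £9.87; balance after payment £1,048.66.
Month 4: interest £9.18; balance after payment £968.49.

£968.49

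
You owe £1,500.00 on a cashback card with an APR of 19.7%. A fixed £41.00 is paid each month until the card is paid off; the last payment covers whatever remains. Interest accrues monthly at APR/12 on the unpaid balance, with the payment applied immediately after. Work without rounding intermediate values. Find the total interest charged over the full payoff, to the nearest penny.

£811.05

Monthly rate r = 19.7%/12 = 1.64167% = 0.0164167.
Payoff takes n = ⌈−ln(1 − rB₀/P)/ln(1+r)⌉ = ⌈56.365⌉ = 57 payments; the last is £15.05.
Total paid = 56·£41.00 + £15.05 = £2,311.05.
Total interest = total paid − principal = £2,311.05 − £1,500.00 = £811.05.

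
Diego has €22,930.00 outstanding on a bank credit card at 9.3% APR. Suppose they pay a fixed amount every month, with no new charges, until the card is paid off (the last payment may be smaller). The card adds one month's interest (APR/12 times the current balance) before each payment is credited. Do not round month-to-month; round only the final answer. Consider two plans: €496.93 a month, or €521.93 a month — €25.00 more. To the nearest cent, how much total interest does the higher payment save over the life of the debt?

Monthly rate r = 9.3%/12 = 0.775% = 0.00775.
At €496.93/mo: n = ⌈−ln(1 − rB₀/P)/ln(1+r)⌉ = 58 payments (last €162.23); total interest = total paid − €22,930.00 = €5,557.24.
At €521.93/mo: 54 payments (last €478.72); total interest €5,211.01.
Interest saved = €5,557.24 − €5,211.01 = €346.23.

€346.23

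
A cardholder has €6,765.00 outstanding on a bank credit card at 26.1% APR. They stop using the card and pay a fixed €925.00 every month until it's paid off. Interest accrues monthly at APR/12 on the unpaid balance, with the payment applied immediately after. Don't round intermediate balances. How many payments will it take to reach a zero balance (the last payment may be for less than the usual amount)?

Monthly rate r = 26.1%/12 = 2.175% = 0.02175.
Recurrence: B ← B·(1+r) − €925.00.
Month 1: interest €147.14; balance after payment €5,987.14.
Month 2: interest €130.22; balance after payment €5,192.36.
Closed form: n = −ln(1 − rB₀/P)/ln(1+r) = −ln(0.84093)/ln(1.02175) ≈ 8.052, so the balance reaches zero during payment 9.

9 payments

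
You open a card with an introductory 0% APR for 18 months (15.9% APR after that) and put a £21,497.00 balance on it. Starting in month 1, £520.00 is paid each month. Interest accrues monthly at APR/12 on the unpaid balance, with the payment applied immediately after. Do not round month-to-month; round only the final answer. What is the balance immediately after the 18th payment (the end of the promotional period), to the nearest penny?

£12,137.00

Promo months 1–18 at r₀ = 0%/12 = 0; months 19+ at r₁ = 15.9%/12 = 0.01325.
After month 18 (no interest yet): B = £21,497.00 − 18·£520.00 = £12,137.00.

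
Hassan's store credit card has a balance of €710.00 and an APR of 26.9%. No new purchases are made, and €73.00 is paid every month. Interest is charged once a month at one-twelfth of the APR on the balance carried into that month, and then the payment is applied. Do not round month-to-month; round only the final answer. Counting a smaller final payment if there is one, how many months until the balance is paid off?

Monthly rate r = 26.9%/12 = 2.24167% = 0.0224167.
Recurrence: B ← B·(1+r) − €73.00.
Month 1: interest €15.92; balance after payment €652.92.
Month 2: interest €14.64; balance after payment €594.55.
Closed form: n = −ln(1 − rB₀/P)/ln(1+r) = −ln(0.78197)/ln(1.02242) ≈ 11.093, so the balance reaches zero during payment 12.

12 payments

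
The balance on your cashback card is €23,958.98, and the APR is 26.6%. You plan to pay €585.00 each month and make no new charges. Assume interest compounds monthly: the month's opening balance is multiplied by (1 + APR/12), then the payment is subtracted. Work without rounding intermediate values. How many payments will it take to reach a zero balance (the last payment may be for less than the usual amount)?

Monthly rate r = 26.6%/12 = 2.21667% = 0.0221667.
Recurrence: B ← B·(1+r) − €585.00.
Month 1: interest €531.09; balance after payment €23,905.07.
Month 2: interest €529.90; balance after payment €23,849.97.
Closed form: n = −ln(1 − rB₀/P)/ln(1+r) = −ln(0.092153)/ln(1.02217) ≈ 108.751, so the balance reaches zero during payment 109.

109 payments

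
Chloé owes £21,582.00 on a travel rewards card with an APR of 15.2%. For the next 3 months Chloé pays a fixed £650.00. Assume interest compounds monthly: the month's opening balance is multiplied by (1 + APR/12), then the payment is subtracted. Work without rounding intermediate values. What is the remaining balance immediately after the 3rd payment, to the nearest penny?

Monthly rate r = 15.2%/12 = 1.26667% = 0.0126667.
Each month: B ← B·(1+r) − £650.00.
Month 1: interest £273.37; balance after payment £21,205.37.
Month 2: interest £268.60; balance after payment £20,823.97.
Month 3: interest £263.77; balance after payment £20,437.74.

£20,437.74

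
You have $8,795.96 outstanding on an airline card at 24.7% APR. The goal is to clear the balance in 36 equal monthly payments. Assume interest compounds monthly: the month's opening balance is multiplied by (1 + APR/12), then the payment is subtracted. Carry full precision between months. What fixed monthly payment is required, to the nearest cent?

$348.33

Monthly rate r = 24.7%/12 = 2.05833% = 0.0205833.
Level-payment amortization: P = B₀·r / (1 − (1+r)^(−n)) = 8795.96·0.0205833 / (1 − 1.02058^(−36)).
Denominator 1 − (1+r)^(−36) = 0.519763666.
P = 181.05 / 0.519763666 ≈ 348.33.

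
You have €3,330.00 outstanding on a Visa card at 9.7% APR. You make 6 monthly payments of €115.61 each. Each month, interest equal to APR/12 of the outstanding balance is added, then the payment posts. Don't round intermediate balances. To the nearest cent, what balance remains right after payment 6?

Monthly rate r = 9.7%/12 = 0.808333% = 0.00808333.
Each month: B ← B·(1+r) − €115.61.
Month 1: interest €26.92; balance after payment €3,241.31.
Month 2: interest €26.20; balance after payment €3,151.90.
Month 3: interest €25.48; balance after payment €3,061.77.
Month 4: interest €24.75; balance after payment €2,970.91.
Month 5: interest €24.01; balance after payment €2,879.31.
Month 6: interest €23.27; balance after payment €2,786.97.

€2,786.97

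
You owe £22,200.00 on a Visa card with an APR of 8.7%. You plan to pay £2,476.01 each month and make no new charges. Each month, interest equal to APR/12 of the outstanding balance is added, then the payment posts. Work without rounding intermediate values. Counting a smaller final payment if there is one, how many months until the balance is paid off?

10 months

Monthly rate r = 8.7%/12 = 0.725% = 0.00725.
Recurrence: B ← B·(1+r) − £2,476.01.
Month 1: interest £160.95; balance after payment £19,884.94.
Month 2: interest £144.17; balance after payment £17,553.10.
Closed form: n = −ln(1 − rB₀/P)/ln(1+r) = −ln(0.935)/ln(1.00725) ≈ 9.304, so the balance reaches zero during payment 10.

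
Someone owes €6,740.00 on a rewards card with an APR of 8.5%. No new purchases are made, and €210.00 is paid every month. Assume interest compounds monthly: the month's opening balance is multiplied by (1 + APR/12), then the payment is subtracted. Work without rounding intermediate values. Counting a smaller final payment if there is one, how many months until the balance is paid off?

37 months

Monthly rate r = 8.5%/12 = 0.708333% = 0.00708333.
Recurrence: B ← B·(1+r) − €210.00.
Month 1: interest €47.74; balance after payment €6,577.74.
Month 2: interest €46.59; balance after payment €6,414.33.
Closed form: n = −ln(1 − rB₀/P)/ln(1+r) = −ln(0.77266)/ln(1.00708) ≈ 36.541, so the balance reaches zero during payment 37.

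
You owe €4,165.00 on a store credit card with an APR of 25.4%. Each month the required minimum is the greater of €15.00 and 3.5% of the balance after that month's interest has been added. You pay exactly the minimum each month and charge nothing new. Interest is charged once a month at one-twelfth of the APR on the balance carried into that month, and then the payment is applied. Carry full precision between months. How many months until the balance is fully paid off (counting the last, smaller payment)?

Monthly rate r = 25.4%/12 = 2.11667% = 0.0211667.
While 3.5% of the post-interest balance exceeds €15.00, each month B ← (B·(1+r))·(1 − 0.035), i.e. B shrinks by the factor (1+r)·0.965 = 0.98543.
This holds for months 1–157. Entering month 158 the balance is €415.50; 3.5% of the post-interest balance is now below €15.00, so the flat €15.00 minimum applies from here.
From month 158 a fixed €15.00 at rate r clears €415.50 in 43 more payments. Total: 157 + 43 = 200 months.

200 months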